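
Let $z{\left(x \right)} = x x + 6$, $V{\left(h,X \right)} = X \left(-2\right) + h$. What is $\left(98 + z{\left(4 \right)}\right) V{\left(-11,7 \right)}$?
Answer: $-3000$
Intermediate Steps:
$V{\left(h,X \right)} = h - 2 X$ ($V{\left(h,X \right)} = - 2 X + h = h - 2 X$)
$z{\left(x \right)} = 6 + x^{2}$ ($z{\left(x \right)} = x^{2} + 6 = 6 + x^{2}$)
$\left(98 + z{\left(4 \right)}\right) V{\left(-11,7 \right)} = \left(98 + \left(6 + 4^{2}\right)\right) \left(-11 - 14\right) = \left(98 + \left(6 + 16\right)\right) \left(-11 - 14\right) = \left(98 + 22\right) \left(-25\right) = 120 \left(-25\right) = -3000$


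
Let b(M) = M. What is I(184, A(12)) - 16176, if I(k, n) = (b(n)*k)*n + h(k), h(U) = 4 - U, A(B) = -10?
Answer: 2044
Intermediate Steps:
I(k, n) = 4 - k + k*n**2 (I(k, n) = (n*k)*n + (4 - k) = (k*n)*n + (4 - k) = k*n**2 + (4 - k) = 4 - k + k*n**2)
I(184, A(12)) - 16176 = (4 - 1*184 + 184*(-10)**2) - 16176 = (4 - 184 + 184*100) - 16176 = (4 - 184 + 18400) - 16176 = 18220 - 16176 = 2044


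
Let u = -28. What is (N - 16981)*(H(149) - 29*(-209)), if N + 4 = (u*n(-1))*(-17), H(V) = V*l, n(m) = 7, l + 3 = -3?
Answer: -70545051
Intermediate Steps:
l = -6 (l = -3 - 3 = -6)
H(V) = -6*V (H(V) = V*(-6) = -6*V)
N = 3328 (N = -4 - 28*7*(-17) = -4 - 196*(-17) = -4 + 3332 = 3328)
(N - 16981)*(H(149) - 29*(-209)) = (3328 - 16981)*(-6*149 - 29*(-209)) = -13653*(-894 + 6061) = -13653*5167 = -70545051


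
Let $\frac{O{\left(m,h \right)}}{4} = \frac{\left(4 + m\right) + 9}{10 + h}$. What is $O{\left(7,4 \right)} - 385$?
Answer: $- \frac{2655}{7} \approx -379.29$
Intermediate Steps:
$O{\left(m,h \right)} = \frac{4 \left(13 + m\right)}{10 + h}$ ($O{\left(m,h \right)} = 4 \frac{\left(4 + m\right) + 9}{10 + h} = 4 \frac{13 + m}{10 + h} = \frac{4 \left(13 + m\right)}{10 + h}$)
$O{\left(7,4 \right)} - 385 = \frac{4 \left(13 + 7\right)}{10 + 4} - 385 = 4 \cdot \frac{1}{14} \cdot 20 - 385 = \frac{40}{7} - 385 = - \frac{2655}{7}$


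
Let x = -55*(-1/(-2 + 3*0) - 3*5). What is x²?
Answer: 2544025/4 ≈ 6.3601e+5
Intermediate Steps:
x = 1595/2 (x = -55*(-1/(-2 + 0) - 15) = -55*(-1/(-2) - 15) = -55*(-1*(-½) - 15) = -55*(½ - 15) = -55*(-29/2) = 1595/2 ≈ 797.50)
x² = (1595/2)² = 2544025/4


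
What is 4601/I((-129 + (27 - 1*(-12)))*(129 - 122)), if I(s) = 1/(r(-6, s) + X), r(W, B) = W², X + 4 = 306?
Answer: 1555138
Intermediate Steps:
X = 302 (X = -4 + 306 = 302)
I(s) = 1/338 (I(s) = 1/((-6)² + 302) = 1/(36 + 302) = 1/338)
4601/I((-129 + (27 - 1*(-12)))*(129 - 122)) = 4601/(1/338) = 4601*338 = 1555138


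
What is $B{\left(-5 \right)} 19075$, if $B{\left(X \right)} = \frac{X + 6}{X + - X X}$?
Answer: $- \frac{3815}{6} \approx -635.83$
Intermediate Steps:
$B{\left(X \right)} = \frac{6 + X}{X - X^{2}}$
$B{\left(-5 \right)} 19075 = \frac{-6 - -5}{\left(-5\right) \left(-1 - 5\right)} 19075 = - \frac{-6 + 5}{5 \left(-6\right)} 19075 = \left(- \frac{1}{5}\right) \left(- \frac{1}{6}\right) \left(-1\right) 19075 = \left(- \frac{1}{30}\right) 19075 = - \frac{3815}{6}$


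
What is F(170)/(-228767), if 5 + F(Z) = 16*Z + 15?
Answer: -390/32681 ≈ -0.011934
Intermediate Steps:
F(Z) = 10 + 16*Z (F(Z) = -5 + (16*Z + 15) = -5 + (15 + 16*Z) = 10 + 16*Z)
F(170)/(-228767) = (10 + 16*170)/(-228767) = (10 + 2720)*(-1/228767) = 2730*(-1/228767) = -390/32681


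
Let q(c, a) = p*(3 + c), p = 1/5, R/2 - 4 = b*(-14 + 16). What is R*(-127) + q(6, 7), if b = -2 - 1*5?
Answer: 12709/5 ≈ 2541.8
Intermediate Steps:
b = -7 (b = -2 - 5 = -7)
R = -20 (R = 8 + 2*(-7*(-14 + 16)) = 8 + 2*(-7*2) = 8 + 2*(-14) = 8 - 28 = -20)
p = ⅕ ≈ 0.20000
q(c, a) = ⅗ + c/5 (q(c, a) = (3 + c)/5 = ⅗ + c/5)
R*(-127) + q(6, 7) = -20*(-127) + (⅗ + (⅕)*6) = 2540 + (⅗ + 6/5) = 2540 + 9/5 = 12709/5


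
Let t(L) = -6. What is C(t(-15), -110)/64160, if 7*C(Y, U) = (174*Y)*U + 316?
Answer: 28789/112280 ≈ 0.25640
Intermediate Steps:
C(Y, U) = 316/7 + 174*U*Y/7 (C(Y, U) = ((174*Y)*U + 316)/7 = (174*U*Y + 316)/7 = (316 + 174*U*Y)/7 = 316/7 + 174*U*Y/7)
C(t(-15), -110)/64160 = (316/7 + (174/7)*(-110)*(-6))/64160 = (316/7 + 114840/7)*(1/64160) = (115156/7)*(1/64160) = 28789/112280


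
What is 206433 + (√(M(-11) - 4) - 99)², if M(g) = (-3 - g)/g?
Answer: 2378522/11 - 36*I*√143 ≈ 2.1623e+5 - 430.5*I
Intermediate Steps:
M(g) = (-3 - g)/g
206433 + (√(M(-11) - 4) - 99)² = 206433 + (√((-3 - 1*(-11))/(-11) - 4) - 99)² = 206433 + (√(-(-3 + 11)/11 - 4) - 99)² = 206433 + (√(-1/11*8 - 4) - 99)² = 206433 + (√(-8/11 - 4) - 99)² = 206433 + (√(-52/11) - 99)² = 206433 + (2*I*√143/11 - 99)² = 206433 + (-99 + 2*I*√143/11)²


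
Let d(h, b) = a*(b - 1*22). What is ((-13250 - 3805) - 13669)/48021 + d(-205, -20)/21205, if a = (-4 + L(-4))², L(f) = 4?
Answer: -30724/48021 ≈ -0.63980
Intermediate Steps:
a = 0 (a = (-4 + 4)² = 0² = 0)
d(h, b) = 0 (d(h, b) = 0*(b - 1*22) = 0*(b - 22) = 0*(-22 + b) = 0)
((-13250 - 3805) - 13669)/48021 + d(-205, -20)/21205 = ((-13250 - 3805) - 13669)/48021 + 0/21205 = (-17055 - 13669)*(1/48021) + 0*(1/21205) = -30724*1/48021 + 0 = -30724/48021 + 0 = -30724/48021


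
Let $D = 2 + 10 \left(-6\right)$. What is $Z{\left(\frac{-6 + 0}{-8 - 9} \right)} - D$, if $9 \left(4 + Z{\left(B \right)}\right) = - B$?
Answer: $\frac{2752}{51} \approx 53.961$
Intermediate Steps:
$D = -58$ ($D = 2 - 60 = -58$)
$Z{\left(B \right)} = -4 - \frac{B}{9}$ ($Z{\left(B \right)} = -4 + \frac{\left(-1\right) B}{9} = -4 - \frac{B}{9}$)
$Z{\left(\frac{-6 + 0}{-8 - 9} \right)} - D = \left(-4 - \frac{\left(-6 + 0\right) \frac{1}{-8 - 9}}{9}\right) - -58 = \left(-4 - \frac{\left(-6\right) \frac{1}{-17}}{9}\right) + 58 = \left(-4 - \frac{\left(-6\right) \left(- \frac{1}{17}\right)}{9}\right) + 58 = \left(-4 - \frac{2}{51}\right) + 58 = - \frac{206}{51} + 58 = \frac{2752}{51}$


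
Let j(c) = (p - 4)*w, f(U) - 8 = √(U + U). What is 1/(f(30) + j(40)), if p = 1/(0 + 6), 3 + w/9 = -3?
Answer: 43/9233 - 2*√15/46165 ≈ 0.0044894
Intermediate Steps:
w = -54 (w = -27 + 9*(-3) = -27 - 27 = -54)
f(U) = 8 + √2*√U (f(U) = 8 + √(U + U) = 8 + √(2*U) = 8 + √2*√U)
p = ⅙ (p = 1/6 = ⅙ ≈ 0.16667)
j(c) = 207 (j(c) = (⅙ - 4)*(-54) = -23/6*(-54) = 207)
1/(f(30) + j(40)) = 1/((8 + √2*√30) + 207) = 1/((8 + 2*√15) + 207) = 1/(215 + 2*√15)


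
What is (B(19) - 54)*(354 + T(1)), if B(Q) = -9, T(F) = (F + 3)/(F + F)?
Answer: -22428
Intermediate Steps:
T(F) = (3 + F)/(2*F) (T(F) = (3 + F)/((2*F)) = (3 + F)*(1/(2*F)) = (3 + F)/(2*F))
(B(19) - 54)*(354 + T(1)) = (-9 - 54)*(354 + (1/2)*(3 + 1)/1) = -63*(354 + (1/2)*1*4) = -63*(354 + 2) = -63*356 = -22428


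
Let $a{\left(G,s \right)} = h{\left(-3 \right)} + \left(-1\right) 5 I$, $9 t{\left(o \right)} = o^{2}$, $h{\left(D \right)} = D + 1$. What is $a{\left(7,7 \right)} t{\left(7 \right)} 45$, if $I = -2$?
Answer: $1960$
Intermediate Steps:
$h{\left(D \right)} = 1 + D$
$t{\left(o \right)} = \frac{o^{2}}{9}$
$a{\left(G,s \right)} = 8$ ($a{\left(G,s \right)} = \left(1 - 3\right) + \left(-1\right) 5 \left(-2\right) = -2 - -10 = -2 + 10 = 8$)
$a{\left(7,7 \right)} t{\left(7 \right)} 45 = 8 \frac{7^{2}}{9} \cdot 45 = 8 \cdot \frac{1}{9} \cdot 49 \cdot 45 = 8 \cdot \frac{49}{9} \cdot 45 = \frac{392}{9} \cdot 45 = 1960$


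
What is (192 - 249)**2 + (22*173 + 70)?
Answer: 7125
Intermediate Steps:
(192 - 249)**2 + (22*173 + 70) = (-57)**2 + (3806 + 70) = 3249 + 3876 = 7125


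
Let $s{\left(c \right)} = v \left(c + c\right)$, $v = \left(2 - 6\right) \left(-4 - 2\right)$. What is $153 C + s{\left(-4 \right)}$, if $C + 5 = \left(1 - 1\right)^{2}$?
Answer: $-957$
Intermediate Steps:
$v = 24$ ($v = \left(-4\right) \left(-6\right) = 24$)
$C = -5$ ($C = -5 + \left(1 - 1\right)^{2} = -5 + 0^{2} = -5 + 0 = -5$)
$s{\left(c \right)} = 48 c$ ($s{\left(c \right)} = 24 \left(c + c\right) = 24 \cdot 2 c = 48 c$)
$153 C + s{\left(-4 \right)} = 153 \left(-5\right) + 48 \left(-4\right) = -765 - 192 = -957$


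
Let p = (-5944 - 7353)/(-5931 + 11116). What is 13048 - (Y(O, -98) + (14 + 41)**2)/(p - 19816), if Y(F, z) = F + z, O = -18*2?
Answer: 1340817775171/102759257 ≈ 13048.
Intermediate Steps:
O = -36
p = -13297/5185 ≈ -2.5645
13048 - (Y(O, -98) + (14 + 41)**2)/(p - 19816) = 13048 - ((-36 - 98) + (14 + 41)**2)/(-13297/5185 - 19816) = 13048 - (-134 + 55**2)/(-102759257/5185) = 13048 - (-134 + 3025)*(-5185)/102759257 = 13048 - 2891*(-5185)/102759257 = 13048 - 1*(-14989835/102759257) = 13048 + 14989835/102759257 = 1340817775171/102759257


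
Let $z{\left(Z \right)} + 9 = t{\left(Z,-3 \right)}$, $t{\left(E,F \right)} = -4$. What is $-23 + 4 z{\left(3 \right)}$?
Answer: $-75$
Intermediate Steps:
$z{\left(Z \right)} = -13$ ($z{\left(Z \right)} = -9 - 4 = -13$)
$-23 + 4 z{\left(3 \right)} = -23 + 4 \left(-13\right) = -23 - 52 = -75$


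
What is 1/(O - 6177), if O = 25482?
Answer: 1/19305 ≈ 5.1800e-5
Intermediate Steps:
1/(O - 6177) = 1/(25482 - 6177) = 1/19305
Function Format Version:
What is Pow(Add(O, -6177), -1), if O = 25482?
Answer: Rational(1, 19305) ≈ 5.1800e-5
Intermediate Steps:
Pow(Add(O, -6177), -1) = Pow(Add(25482, -6177), -1) = Pow(19305, -1) = Rational(1, 19305)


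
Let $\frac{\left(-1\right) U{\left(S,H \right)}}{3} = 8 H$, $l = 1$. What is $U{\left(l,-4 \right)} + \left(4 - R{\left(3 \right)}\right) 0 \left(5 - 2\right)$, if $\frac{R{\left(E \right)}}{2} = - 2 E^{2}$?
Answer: $96$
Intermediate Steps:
$R{\left(E \right)} = - 4 E^{2}$ ($R{\left(E \right)} = 2 \left(- 2 E^{2}\right) = - 4 E^{2}$)
$U{\left(S,H \right)} = - 24 H$ ($U{\left(S,H \right)} = - 3 \cdot 8 H = - 24 H$)
$U{\left(l,-4 \right)} + \left(4 - R{\left(3 \right)}\right) 0 \left(5 - 2\right) = \left(-24\right) \left(-4\right) + \left(4 - - 4 \cdot 3^{2}\right) 0 \left(5 - 2\right) = 96 + \left(4 - \left(-4\right) 9\right) 0 \cdot 3 = 96 + \left(4 - -36\right) 0 = 96 + \left(4 + 36\right) 0 = 96 + 40 \cdot 0 = 96 + 0 = 96$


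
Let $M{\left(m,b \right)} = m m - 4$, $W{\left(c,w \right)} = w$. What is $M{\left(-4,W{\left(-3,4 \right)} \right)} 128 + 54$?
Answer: $1590$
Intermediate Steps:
$M{\left(m,b \right)} = -4 + m^{2}$ ($M{\left(m,b \right)} = m^{2} - 4 = -4 + m^{2}$)
$M{\left(-4,W{\left(-3,4 \right)} \right)} 128 + 54 = \left(-4 + \left(-4\right)^{2}\right) 128 + 54 = \left(-4 + 16\right) 128 + 54 = 12 \cdot 128 + 54 = 1536 + 54 = 1590$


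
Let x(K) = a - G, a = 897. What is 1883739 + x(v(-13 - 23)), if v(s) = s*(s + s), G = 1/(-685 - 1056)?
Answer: 3281151277/1741 ≈ 1.8846e+6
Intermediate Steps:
G = -1/1741 (G = 1/(-1741) = -1/1741 ≈ -0.00057438)
v(s) = 2*s² (v(s) = s*(2*s) = 2*s²)
x(K) = 1561678/1741 (x(K) = 897 - 1*(-1/1741) = 897 + 1/1741 = 1561678/1741)
1883739 + x(v(-13 - 23)) = 1883739 + 1561678/1741 = 3281151277/1741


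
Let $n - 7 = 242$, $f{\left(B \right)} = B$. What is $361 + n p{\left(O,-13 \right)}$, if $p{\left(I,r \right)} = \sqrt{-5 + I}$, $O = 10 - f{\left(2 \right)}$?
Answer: $361 + 249 \sqrt{3} \approx 792.28$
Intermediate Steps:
$n = 249$ ($n = 7 + 242 = 249$)
$O = 8$ ($O = 10 - 2 = 8$)
$361 + n p{\left(O,-13 \right)} = 361 + 249 \sqrt{-5 + 8} = 361 + 249 \sqrt{3}$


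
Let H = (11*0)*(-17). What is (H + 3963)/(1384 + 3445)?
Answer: 3963/4829 ≈ 0.82067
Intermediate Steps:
H = 0 (H = 0*(-17) = 0)
(H + 3963)/(1384 + 3445) = (0 + 3963)/(1384 + 3445) = 3963/4829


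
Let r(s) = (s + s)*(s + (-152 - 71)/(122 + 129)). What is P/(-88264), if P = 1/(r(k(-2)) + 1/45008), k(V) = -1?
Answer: -1412126/470754223555 ≈ -2.9997e-6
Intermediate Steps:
r(s) = 2*s*(-223/251 + s) (r(s) = (2*s)*(s - 223/251) = (2*s)*(-223/251 + s) = 2*s*(-223/251 + s))
P = 11297008/42667835 (P = 1/((2/251)*(-1)*(-223 + 251*(-1)) + 1/45008) = 1/((2/251)*(-1)*(-223 - 251) + 1/45008) = 1/((2/251)*(-1)*(-474) + 1/45008) = 1/(948/251 + 1/45008) = 1/(42667835/11297008) = 11297008/42667835 ≈ 0.26477)
P/(-88264) = (11297008/42667835)/(-88264) = (11297008/42667835)*(-1/88264) = -1412126/470754223555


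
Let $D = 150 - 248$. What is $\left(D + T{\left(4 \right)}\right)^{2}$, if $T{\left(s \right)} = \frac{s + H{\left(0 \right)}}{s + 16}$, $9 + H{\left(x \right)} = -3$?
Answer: $\frac{242064}{25} \approx 9682.6$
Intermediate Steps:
$D = -98$
$H{\left(x \right)} = -12$ ($H{\left(x \right)} = -9 - 3 = -12$)
$T{\left(s \right)} = \frac{-12 + s}{16 + s}$ ($T{\left(s \right)} = \frac{s - 12}{s + 16} = \frac{-12 + s}{16 + s}$)
$\left(D + T{\left(4 \right)}\right)^{2} = \left(-98 + \frac{-12 + 4}{16 + 4}\right)^{2} = \left(-98 + \frac{1}{20} \left(-8\right)\right)^{2} = \left(-98 - \frac{2}{5}\right)^{2} = \left(- \frac{492}{5}\right)^{2} = \frac{242064}{25}$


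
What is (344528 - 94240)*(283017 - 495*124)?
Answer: 55473081456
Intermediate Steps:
(344528 - 94240)*(283017 - 495*124) = 250288*(283017 - 61380) = 250288*221637 = 55473081456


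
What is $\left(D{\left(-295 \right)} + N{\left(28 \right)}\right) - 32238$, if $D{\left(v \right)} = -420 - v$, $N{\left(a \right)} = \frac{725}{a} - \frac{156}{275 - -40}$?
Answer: $- \frac{13581793}{420} \approx -32338.0$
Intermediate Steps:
$N{\left(a \right)} = - \frac{52}{105} + \frac{725}{a}$ ($N{\left(a \right)} = \frac{725}{a} - \frac{156}{275 + 40} = \frac{725}{a} - \frac{156}{315} = \frac{725}{a} - \frac{52}{105} = - \frac{52}{105} + \frac{725}{a}$)
$\left(D{\left(-295 \right)} + N{\left(28 \right)}\right) - 32238 = \left(\left(-420 - -295\right) - \left(\frac{52}{105} - \frac{725}{28}\right)\right) - 32238 = \left(\left(-420 + 295\right) + \left(- \frac{52}{105} + 725 \cdot \frac{1}{28}\right)\right) - 32238 = \left(-125 + \left(- \frac{52}{105} + \frac{725}{28}\right)\right) - 32238 = \left(-125 + \frac{10667}{420}\right) - 32238 = - \frac{41833}{420} - 32238 = - \frac{13581793}{420}$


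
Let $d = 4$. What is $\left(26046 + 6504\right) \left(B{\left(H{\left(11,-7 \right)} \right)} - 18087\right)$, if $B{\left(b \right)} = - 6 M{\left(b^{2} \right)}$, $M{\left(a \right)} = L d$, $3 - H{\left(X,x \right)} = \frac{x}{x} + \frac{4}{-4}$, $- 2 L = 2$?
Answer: $-587950650$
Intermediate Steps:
$L = -1$ ($L = \left(- \frac{1}{2}\right) 2 = -1$)
$H{\left(X,x \right)} = 3$ ($H{\left(X,x \right)} = 3 - \left(\frac{x}{x} + \frac{4}{-4}\right) = 3 - \left(1 + 4 \left(- \frac{1}{4}\right)\right) = 3 - \left(1 - 1\right) = 3 - 0 = 3 + 0 = 3$)
$M{\left(a \right)} = -4$ ($M{\left(a \right)} = \left(-1\right) 4 = -4$)
$B{\left(b \right)} = 24$ ($B{\left(b \right)} = \left(-6\right) \left(-4\right) = 24$)
$\left(26046 + 6504\right) \left(B{\left(H{\left(11,-7 \right)} \right)} - 18087\right) = \left(26046 + 6504\right) \left(24 - 18087\right) = 32550 \left(-18063\right) = -587950650$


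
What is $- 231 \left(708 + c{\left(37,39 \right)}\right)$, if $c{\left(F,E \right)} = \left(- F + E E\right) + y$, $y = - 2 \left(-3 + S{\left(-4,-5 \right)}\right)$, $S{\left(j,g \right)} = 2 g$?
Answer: $-512358$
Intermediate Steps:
$y = 26$ ($y = - 2 \left(-3 + 2 \left(-5\right)\right) = - 2 \left(-3 - 10\right) = \left(-2\right) \left(-13\right) = 26$)
$c{\left(F,E \right)} = 26 + E^{2} - F$ ($c{\left(F,E \right)} = \left(- F + E E\right) + 26 = \left(- F + E^{2}\right) + 26 = \left(E^{2} - F\right) + 26 = 26 + E^{2} - F$)
$- 231 \left(708 + c{\left(37,39 \right)}\right) = - 231 \left(708 + \left(26 + 39^{2} - 37\right)\right) = - 231 \left(708 + \left(26 + 1521 - 37\right)\right) = - 231 \left(708 + 1510\right) = \left(-231\right) 2218 = -512358$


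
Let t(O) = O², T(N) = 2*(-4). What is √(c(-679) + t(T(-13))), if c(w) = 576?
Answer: 8*√10 ≈ 25.298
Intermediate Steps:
T(N) = -8
√(c(-679) + t(T(-13))) = √(576 + (-8)²) = √(576 + 64) = √640 = 8*√10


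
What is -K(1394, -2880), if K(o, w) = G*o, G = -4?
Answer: 5576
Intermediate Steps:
K(o, w) = -4*o
-K(1394, -2880) = -(-4)*1394 = -1*(-5576) = 5576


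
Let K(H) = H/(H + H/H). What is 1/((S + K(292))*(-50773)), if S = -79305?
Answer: 293/1179765134429 ≈ 2.4835e-10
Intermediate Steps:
K(H) = H/(1 + H) (K(H) = H/(H + 1) = H/(1 + H))
1/((S + K(292))*(-50773)) = 1/(-79305 + 292/(1 + 292)*(-50773)) = -1/50773/(-79305 + 292/293) = -1/50773/(-23236073/293) = -293/23236073*(-1/50773) = 293/1179765134429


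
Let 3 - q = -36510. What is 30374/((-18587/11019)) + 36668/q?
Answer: -12219894805262/678667131 ≈ -18006.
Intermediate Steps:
q = 36513 (q = 3 - 1*(-36510) = 3 + 36510 = 36513)
30374/((-18587/11019)) + 36668/q = 30374/((-18587/11019)) + 36668/36513 = 30374/((-18587*1/11019)) + 36668*(1/36513) = 30374/(-18587/11019) + 36668/36513 = 30374*(-11019/18587) + 36668/36513 = -334691106/18587 + 36668/36513 = -12219894805262/678667131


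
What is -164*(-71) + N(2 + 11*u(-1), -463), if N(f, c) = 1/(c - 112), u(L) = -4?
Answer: 6695299/575 ≈ 11644.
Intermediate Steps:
N(f, c) = 1/(-112 + c)
-164*(-71) + N(2 + 11*u(-1), -463) = -164*(-71) + 1/(-112 - 463) = 11644 + 1/(-575) = 11644 - 1/575 = 6695299/575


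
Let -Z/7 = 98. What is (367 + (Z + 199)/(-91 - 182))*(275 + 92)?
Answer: 36948826/273 ≈ 1.3534e+5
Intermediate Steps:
Z = -686 (Z = -7*98 = -686)
(367 + (Z + 199)/(-91 - 182))*(275 + 92) = (367 + (-686 + 199)/(-91 - 182))*(275 + 92) = (367 - 487/(-273))*367 = (367 - 487*(-1/273))*367 = (367 + 487/273)*367 = (100678/273)*367 = 36948826/273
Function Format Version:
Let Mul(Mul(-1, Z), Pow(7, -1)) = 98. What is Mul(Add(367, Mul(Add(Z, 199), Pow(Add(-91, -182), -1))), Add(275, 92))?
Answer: Rational(36948826, 273) ≈ 1.3534e+5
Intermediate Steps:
Z = -686 (Z = Mul(-7, 98) = -686)
Mul(Add(367, Mul(Add(Z, 199), Pow(Add(-91, -182), -1))), Add(275, 92)) = Mul(Add(367, Mul(Add(-686, 199), Pow(Add(-91, -182), -1))), Add(275, 92)) = Mul(Add(367, Mul(-487, Pow(-273, -1))), 367) = Mul(Add(367, Mul(-487, Rational(-1, 273))), 367) = Mul(Add(367, Rational(487, 273)), 367) = Mul(Rational(100678, 273), 367) = Rational(36948826, 273)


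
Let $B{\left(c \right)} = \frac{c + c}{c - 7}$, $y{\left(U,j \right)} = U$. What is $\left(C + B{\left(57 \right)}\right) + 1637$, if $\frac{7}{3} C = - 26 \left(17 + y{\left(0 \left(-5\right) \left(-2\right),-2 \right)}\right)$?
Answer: $\frac{253724}{175} \approx 1449.9$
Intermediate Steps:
$B{\left(c \right)} = \frac{2 c}{-7 + c}$
$C = - \frac{1326}{7}$ ($C = \frac{3 \left(- 26 \left(17 + 0 \left(-5\right) \left(-2\right)\right)\right)}{7} = \frac{3 \left(- 26 \left(17 + 0 \left(-2\right)\right)\right)}{7} = \frac{3 \left(- 26 \left(17 + 0\right)\right)}{7} = \frac{3 \left(\left(-26\right) 17\right)}{7} = \frac{3}{7} \left(-442\right) = - \frac{1326}{7} \approx -189.43$)
$\left(C + B{\left(57 \right)}\right) + 1637 = \left(- \frac{1326}{7} + 2 \cdot 57 \frac{1}{-7 + 57}\right) + 1637 = \left(- \frac{1326}{7} + 2 \cdot 57 \cdot \frac{1}{50}\right) + 1637 = \left(- \frac{1326}{7} + \frac{57}{25}\right) + 1637 = - \frac{32751}{175} + 1637 = \frac{253724}{175}$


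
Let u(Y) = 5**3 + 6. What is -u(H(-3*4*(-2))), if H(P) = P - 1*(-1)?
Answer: -131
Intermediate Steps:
H(P) = 1 + P (H(P) = P + 1 = 1 + P)
u(Y) = 131 (u(Y) = 125 + 6 = 131)
-u(H(-3*4*(-2))) = -1*131 = -131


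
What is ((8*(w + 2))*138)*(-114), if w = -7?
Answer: 629280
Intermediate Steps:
((8*(w + 2))*138)*(-114) = ((8*(-7 + 2))*138)*(-114) = ((8*(-5))*138)*(-114) = -40*138*(-114) = -5520*(-114) = 629280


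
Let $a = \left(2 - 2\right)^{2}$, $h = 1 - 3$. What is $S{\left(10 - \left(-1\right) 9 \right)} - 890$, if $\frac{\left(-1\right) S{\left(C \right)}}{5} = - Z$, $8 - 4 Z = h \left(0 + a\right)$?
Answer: $-880$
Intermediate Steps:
$h = -2$
$a = 0$ ($a = 0^{2} = 0$)
$Z = 2$ ($Z = 2 - \frac{\left(-2\right) \left(0 + 0\right)}{4} = 2 - \frac{\left(-2\right) 0}{4} = 2 - 0 = 2 + 0 = 2$)
$S{\left(C \right)} = 10$ ($S{\left(C \right)} = - 5 \left(\left(-1\right) 2\right) = \left(-5\right) \left(-2\right) = 10$)
$S{\left(10 - \left(-1\right) 9 \right)} - 890 = 10 - 890 = -880$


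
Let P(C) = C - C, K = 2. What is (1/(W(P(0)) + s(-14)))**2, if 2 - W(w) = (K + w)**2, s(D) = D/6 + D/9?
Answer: 81/2809 ≈ 0.028836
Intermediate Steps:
s(D) = 5*D/18 (s(D) = D*(1/6) + D*(1/9) = D/6 + D/9 = 5*D/18)
P(C) = 0
W(w) = 2 - (2 + w)**2
(1/(W(P(0)) + s(-14)))**2 = (1/((2 - (2 + 0)**2) + (5/18)*(-14)))**2 = (1/((2 - 1*2**2) - 35/9))**2 = (1/((2 - 1*4) - 35/9))**2 = (1/((2 - 4) - 35/9))**2 = (1/(-2 - 35/9))**2 = (1/(-53/9))**2 = (-9/53)**2 = 81/2809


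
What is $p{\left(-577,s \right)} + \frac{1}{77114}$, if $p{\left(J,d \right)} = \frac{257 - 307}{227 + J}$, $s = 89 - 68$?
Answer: $\frac{77121}{539798} \approx 0.14287$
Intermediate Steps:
$s = 21$
$p{\left(J,d \right)} = - \frac{50}{227 + J}$
$p{\left(-577,s \right)} + \frac{1}{77114} = - \frac{50}{227 - 577} + \frac{1}{77114} = - \frac{50}{-350} + \frac{1}{77114} = \left(-50\right) \left(- \frac{1}{350}\right) + \frac{1}{77114} = \frac{1}{7} + \frac{1}{77114} = \frac{77121}{539798}$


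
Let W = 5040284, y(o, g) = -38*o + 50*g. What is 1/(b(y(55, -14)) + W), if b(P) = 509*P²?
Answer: 1/3967147184 ≈ 2.5207e-10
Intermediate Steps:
1/(b(y(55, -14)) + W) = 1/(509*(-38*55 + 50*(-14))² + 5040284) = 1/(509*(-2090 - 700)² + 5040284) = 1/(509*(-2790)² + 5040284) = 1/(509*7784100 + 5040284) = 1/(3962106900 + 5040284) = 1/3967147184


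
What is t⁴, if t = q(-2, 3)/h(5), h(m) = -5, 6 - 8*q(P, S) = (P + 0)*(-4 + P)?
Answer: 81/160000 ≈ 0.00050625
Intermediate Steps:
q(P, S) = ¾ - P*(-4 + P)/8 (q(P, S) = ¾ - (P + 0)*(-4 + P)/8 = ¾ - P*(-4 + P)/8)
t = 3/20 (t = (¾ + (½)*(-2) - ⅛*(-2)²)/(-5) = (¾ - 1 - ⅛*4)*(-⅕) = (¾ - 1 - ½)*(-⅕) = -¾*(-⅕) = 3/20 ≈ 0.15000)
t⁴ = (3/20)⁴ = 81/160000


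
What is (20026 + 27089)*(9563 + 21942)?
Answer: 1484358075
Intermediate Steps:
(20026 + 27089)*(9563 + 21942) = 47115*31505 = 1484358075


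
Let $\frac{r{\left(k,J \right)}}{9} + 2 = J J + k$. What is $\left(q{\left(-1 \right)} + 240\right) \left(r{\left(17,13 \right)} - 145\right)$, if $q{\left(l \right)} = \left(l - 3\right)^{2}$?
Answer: $386816$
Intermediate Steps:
$r{\left(k,J \right)} = -18 + 9 k + 9 J^{2}$ ($r{\left(k,J \right)} = -18 + 9 \left(J J + k\right) = -18 + 9 \left(J^{2} + k\right) = -18 + 9 \left(k + J^{2}\right) = -18 + \left(9 k + 9 J^{2}\right) = -18 + 9 k + 9 J^{2}$)
$q{\left(l \right)} = \left(-3 + l\right)^{2}$
$\left(q{\left(-1 \right)} + 240\right) \left(r{\left(17,13 \right)} - 145\right) = \left(\left(-3 - 1\right)^{2} + 240\right) \left(\left(-18 + 9 \cdot 17 + 9 \cdot 13^{2}\right) - 145\right) = \left(\left(-4\right)^{2} + 240\right) \left(\left(-18 + 153 + 9 \cdot 169\right) - 145\right) = \left(16 + 240\right) \left(\left(-18 + 153 + 1521\right) - 145\right) = 256 \left(1656 - 145\right) = 256 \cdot 1511 = 386816$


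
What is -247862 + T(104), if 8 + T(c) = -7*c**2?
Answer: -323582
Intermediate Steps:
T(c) = -8 - 7*c**2
-247862 + T(104) = -247862 + (-8 - 7*104**2) = -247862 + (-8 - 7*10816) = -247862 + (-8 - 75712) = -247862 - 75720 = -323582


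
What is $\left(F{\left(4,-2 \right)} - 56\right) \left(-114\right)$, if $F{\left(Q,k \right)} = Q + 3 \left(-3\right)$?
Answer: $6954$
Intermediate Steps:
$F{\left(Q,k \right)} = -9 + Q$ ($F{\left(Q,k \right)} = Q - 9 = -9 + Q$)
$\left(F{\left(4,-2 \right)} - 56\right) \left(-114\right) = \left(\left(-9 + 4\right) - 56\right) \left(-114\right) = \left(-5 - 56\right) \left(-114\right) = \left(-61\right) \left(-114\right) = 6954$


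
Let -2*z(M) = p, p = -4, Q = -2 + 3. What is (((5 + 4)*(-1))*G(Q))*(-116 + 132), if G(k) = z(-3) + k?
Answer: -432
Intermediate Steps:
Q = 1
z(M) = 2 (z(M) = -½*(-4) = 2)
G(k) = 2 + k
(((5 + 4)*(-1))*G(Q))*(-116 + 132) = (((5 + 4)*(-1))*(2 + 1))*(-116 + 132) = ((9*(-1))*3)*16 = -9*3*16 = -27*16 = -432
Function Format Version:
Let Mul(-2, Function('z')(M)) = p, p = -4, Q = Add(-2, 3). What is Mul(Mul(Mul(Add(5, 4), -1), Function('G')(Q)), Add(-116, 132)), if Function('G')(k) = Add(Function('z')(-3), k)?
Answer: -432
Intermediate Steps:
Q = 1
Function('z')(M) = 2 (Function('z')(M) = Mul(Rational(-1, 2), -4) = 2)
Function('G')(k) = Add(2, k)
Mul(Mul(Mul(Add(5, 4), -1), Function('G')(Q)), Add(-116, 132)) = Mul(Mul(Mul(Add(5, 4), -1), Add(2, 1)), Add(-116, 132)) = Mul(Mul(Mul(9, -1), 3), 16) = Mul(Mul(-9, 3), 16) = Mul(-27, 16) = -432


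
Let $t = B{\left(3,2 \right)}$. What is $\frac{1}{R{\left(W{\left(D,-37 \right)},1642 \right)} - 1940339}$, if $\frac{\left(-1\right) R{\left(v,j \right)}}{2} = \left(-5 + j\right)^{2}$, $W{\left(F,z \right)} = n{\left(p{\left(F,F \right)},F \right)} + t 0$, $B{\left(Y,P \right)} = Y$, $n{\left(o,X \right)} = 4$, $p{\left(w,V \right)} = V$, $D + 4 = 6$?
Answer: $- \frac{1}{7299877} \approx -1.3699 \cdot 10^{-7}$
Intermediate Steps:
$D = 2$ ($D = -4 + 6 = 2$)
$t = 3$
$W{\left(F,z \right)} = 4$ ($W{\left(F,z \right)} = 4 + 3 \cdot 0 = 4 + 0 = 4$)
$R{\left(v,j \right)} = - 2 \left(-5 + j\right)^{2}$
$\frac{1}{R{\left(W{\left(D,-37 \right)},1642 \right)} - 1940339} = \frac{1}{- 2 \left(-5 + 1642\right)^{2} - 1940339} = \frac{1}{- 2 \cdot 1637^{2} - 1940339} = \frac{1}{\left(-2\right) 2679769 - 1940339} = \frac{1}{-5359538 - 1940339} = \frac{1}{-7299877} = - \frac{1}{7299877}$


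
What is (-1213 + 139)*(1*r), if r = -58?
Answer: 62292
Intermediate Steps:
(-1213 + 139)*(1*r) = (-1213 + 139)*(1*(-58)) = -1074*(-58) = 62292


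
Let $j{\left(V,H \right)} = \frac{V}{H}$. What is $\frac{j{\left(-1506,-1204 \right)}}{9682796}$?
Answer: $\frac{753}{5829043192} \approx 1.2918 \cdot 10^{-7}$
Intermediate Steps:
$\frac{j{\left(-1506,-1204 \right)}}{9682796} = \frac{\left(-1506\right) \frac{1}{-1204}}{9682796} = \left(-1506\right) \left(- \frac{1}{1204}\right) \frac{1}{9682796} = \frac{753}{602} \cdot \frac{1}{9682796} = \frac{753}{5829043192}$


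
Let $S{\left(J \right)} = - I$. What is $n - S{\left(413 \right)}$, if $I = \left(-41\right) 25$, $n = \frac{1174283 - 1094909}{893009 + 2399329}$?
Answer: $- \frac{562427846}{548723} \approx -1025.0$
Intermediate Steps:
$n = \frac{13229}{548723}$ ($n = \frac{79374}{3292338} = 79374 \cdot \frac{1}{3292338} = \frac{13229}{548723} \approx 0.024109$)
$I = -1025$
$S{\left(J \right)} = 1025$ ($S{\left(J \right)} = \left(-1\right) \left(-1025\right) = 1025$)
$n - S{\left(413 \right)} = \frac{13229}{548723} - 1025 = - \frac{562427846}{548723}$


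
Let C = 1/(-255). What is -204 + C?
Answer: -52021/255 ≈ -204.00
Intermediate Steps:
C = -1/255 ≈ -0.0039216
-204 + C = -204 - 1/255 = -52021/255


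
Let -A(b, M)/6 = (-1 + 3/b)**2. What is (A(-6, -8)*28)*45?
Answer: -17010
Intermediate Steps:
A(b, M) = -6*(-1 + 3/b)**2
(A(-6, -8)*28)*45 = (-6*(-3 - 6)**2/(-6)**2*28)*45 = (-6*1/36*(-9)**2*28)*45 = (-6*1/36*81*28)*45 = -27/2*28*45 = -378*45 = -17010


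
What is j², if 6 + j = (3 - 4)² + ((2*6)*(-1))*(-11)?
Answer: 16129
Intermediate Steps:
j = 127 (j = -6 + ((3 - 4)² + ((2*6)*(-1))*(-11)) = -6 + ((-1)² + (12*(-1))*(-11)) = -6 + (1 - 12*(-11)) = -6 + (1 + 132) = -6 + 133 = 127)
j² = 127² = 16129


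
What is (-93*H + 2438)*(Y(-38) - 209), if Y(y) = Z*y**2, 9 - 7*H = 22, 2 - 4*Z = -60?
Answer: 405211575/7 ≈ 5.7887e+7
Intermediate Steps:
Z = 31/2 (Z = 1/2 - 1/4*(-60) = 1/2 + 15 = 31/2 ≈ 15.500)
H = -13/7 (H = 9/7 - 1/7*22 = 9/7 - 22/7 = -13/7 ≈ -1.8571)
Y(y) = 31*y**2/2
(-93*H + 2438)*(Y(-38) - 209) = (-93*(-13/7) + 2438)*((31/2)*(-38)**2 - 209) = (1209/7 + 2438)*((31/2)*1444 - 209) = 18275*(22382 - 209)/7 = (18275/7)*22173 = 405211575/7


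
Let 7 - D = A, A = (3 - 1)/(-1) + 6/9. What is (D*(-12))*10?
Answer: -1000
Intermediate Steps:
A = -4/3 (A = 2*(-1) + 6*(⅑) = -2 + ⅔ = -4/3 ≈ -1.3333)
D = 25/3 (D = 7 - 1*(-4/3) = 7 + 4/3 = 25/3 ≈ 8.3333)
(D*(-12))*10 = ((25/3)*(-12))*10 = -100*10 = -1000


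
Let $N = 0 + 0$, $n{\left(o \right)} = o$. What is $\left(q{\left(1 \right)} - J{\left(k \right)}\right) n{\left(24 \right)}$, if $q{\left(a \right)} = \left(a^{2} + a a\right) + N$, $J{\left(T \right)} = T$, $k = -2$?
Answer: $96$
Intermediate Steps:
$N = 0$
$q{\left(a \right)} = 2 a^{2}$ ($q{\left(a \right)} = \left(a^{2} + a a\right) + 0 = \left(a^{2} + a^{2}\right) + 0 = 2 a^{2} + 0 = 2 a^{2}$)
$\left(q{\left(1 \right)} - J{\left(k \right)}\right) n{\left(24 \right)} = \left(2 \cdot 1^{2} - -2\right) 24 = \left(2 \cdot 1 + 2\right) 24 = \left(2 + 2\right) 24 = 4 \cdot 24 = 96$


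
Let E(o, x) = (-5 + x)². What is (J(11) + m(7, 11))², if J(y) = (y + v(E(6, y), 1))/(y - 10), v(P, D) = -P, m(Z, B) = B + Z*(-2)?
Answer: 784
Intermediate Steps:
m(Z, B) = B - 2*Z
J(y) = (y - (-5 + y)²)/(-10 + y) (J(y) = (y - (-5 + y)²)/(y - 10) = (y - (-5 + y)²)/(-10 + y))
(J(11) + m(7, 11))² = ((11 - (-5 + 11)²)/(-10 + 11) + (11 - 2*7))² = ((11 - 1*6²)/1 + (11 - 14))² = (1*(11 - 1*36) - 3)² = (1*(11 - 36) - 3)² = (1*(-25) - 3)² = (-25 - 3)² = (-28)² = 784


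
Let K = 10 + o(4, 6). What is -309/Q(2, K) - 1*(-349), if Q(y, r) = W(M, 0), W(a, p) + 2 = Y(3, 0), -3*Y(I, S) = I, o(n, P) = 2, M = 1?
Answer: 452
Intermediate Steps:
Y(I, S) = -I/3
K = 12 (K = 10 + 2 = 12)
W(a, p) = -3 (W(a, p) = -2 - 1/3*3 = -2 - 1 = -3)
Q(y, r) = -3
-309/Q(2, K) - 1*(-349) = -309/(-3) - 1*(-349) = -309*(-1/3) + 349 = 103 + 349 = 452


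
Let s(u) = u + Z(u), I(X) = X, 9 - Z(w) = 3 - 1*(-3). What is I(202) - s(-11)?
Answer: 210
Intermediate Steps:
Z(w) = 3 (Z(w) = 9 - (3 - 1*(-3)) = 9 - (3 + 3) = 9 - 1*6 = 9 - 6 = 3)
s(u) = 3 + u (s(u) = u + 3 = 3 + u)
I(202) - s(-11) = 202 - (3 - 11) = 202 - 1*(-8) = 202 + 8 = 210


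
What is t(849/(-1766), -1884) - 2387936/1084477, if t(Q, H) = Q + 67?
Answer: 123179671645/1915186382 ≈ 64.317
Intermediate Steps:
t(Q, H) = 67 + Q
t(849/(-1766), -1884) - 2387936/1084477 = (67 + 849/(-1766)) - 2387936/1084477 = (67 + 849*(-1/1766)) - 2387936*1/1084477 = (67 - 849/1766) - 2387936/1084477 = 117473/1766 - 2387936/1084477 = 123179671645/1915186382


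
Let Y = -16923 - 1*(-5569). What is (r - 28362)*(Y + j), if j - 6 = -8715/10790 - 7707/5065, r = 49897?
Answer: -6437780002169/26338 ≈ -2.4443e+8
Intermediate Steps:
j = 483393/131690 (j = 6 + (-8715/10790 - 7707/5065) = 6 + (-8715*1/10790 - 7707*1/5065) = 6 + (-21/26 - 7707/5065) = 6 - 306747/131690 = 483393/131690 ≈ 3.6707)
Y = -11354 (Y = -16923 + 5569 = -11354)
(r - 28362)*(Y + j) = (49897 - 28362)*(-11354 + 483393/131690) = 21535*(-1494724867/131690) = -6437780002169/26338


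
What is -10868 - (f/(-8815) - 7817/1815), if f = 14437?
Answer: -34756893458/3199845 ≈ -10862.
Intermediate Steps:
-10868 - (f/(-8815) - 7817/1815) = -10868 - (14437/(-8815) - 7817/1815) = -10868 - (14437*(-1/8815) - 7817*1/1815) = -10868 - (-14437/8815 - 7817/1815) = -10868 - 1*(-19022002/3199845) = -10868 + 19022002/3199845 = -34756893458/3199845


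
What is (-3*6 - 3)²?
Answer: 441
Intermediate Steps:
(-3*6 - 3)² = (-18 - 3)² = (-21)² = 441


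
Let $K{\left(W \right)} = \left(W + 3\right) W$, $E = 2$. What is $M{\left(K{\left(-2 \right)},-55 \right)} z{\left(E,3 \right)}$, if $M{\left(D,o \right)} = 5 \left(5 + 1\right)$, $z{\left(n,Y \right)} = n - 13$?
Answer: $-330$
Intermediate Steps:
$K{\left(W \right)} = W \left(3 + W\right)$ ($K{\left(W \right)} = \left(3 + W\right) W = W \left(3 + W\right)$)
$z{\left(n,Y \right)} = -13 + n$
$M{\left(D,o \right)} = 30$ ($M{\left(D,o \right)} = 5 \cdot 6 = 30$)
$M{\left(K{\left(-2 \right)},-55 \right)} z{\left(E,3 \right)} = 30 \left(-13 + 2\right) = 30 \left(-11\right) = -330$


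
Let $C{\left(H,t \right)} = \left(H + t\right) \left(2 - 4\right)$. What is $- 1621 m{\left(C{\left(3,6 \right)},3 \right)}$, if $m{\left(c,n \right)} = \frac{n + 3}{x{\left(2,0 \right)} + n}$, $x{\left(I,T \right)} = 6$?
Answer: $- \frac{3242}{3} \approx -1080.7$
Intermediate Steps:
$C{\left(H,t \right)} = - 2 H - 2 t$ ($C{\left(H,t \right)} = \left(H + t\right) \left(-2\right) = - 2 H - 2 t$)
$m{\left(c,n \right)} = \frac{3 + n}{6 + n}$ ($m{\left(c,n \right)} = \frac{n + 3}{6 + n} = \frac{3 + n}{6 + n}$)
$- 1621 m{\left(C{\left(3,6 \right)},3 \right)} = - 1621 \frac{3 + 3}{6 + 3} = - 1621 \cdot \frac{1}{9} \cdot 6 = \left(-1621\right) \frac{2}{3} = - \frac{3242}{3}$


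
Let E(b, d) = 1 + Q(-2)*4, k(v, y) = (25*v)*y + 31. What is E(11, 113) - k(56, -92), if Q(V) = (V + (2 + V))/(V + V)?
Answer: 128772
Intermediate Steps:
k(v, y) = 31 + 25*v*y (k(v, y) = 25*v*y + 31 = 31 + 25*v*y)
Q(V) = (2 + 2*V)/(2*V) (Q(V) = (2 + 2*V)/((2*V)) = (2 + 2*V)*(1/(2*V)) = (2 + 2*V)/(2*V))
E(b, d) = 3 (E(b, d) = 1 + ((1 - 2)/(-2))*4 = 1 - ½*(-1)*4 = 1 + (½)*4 = 1 + 2 = 3)
E(11, 113) - k(56, -92) = 3 - (31 + 25*56*(-92)) = 3 - (31 - 128800) = 3 - 1*(-128769) = 3 + 128769 = 128772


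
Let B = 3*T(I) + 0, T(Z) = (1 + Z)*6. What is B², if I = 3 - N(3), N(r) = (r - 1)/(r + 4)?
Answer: 219024/49 ≈ 4469.9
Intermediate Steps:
N(r) = (-1 + r)/(4 + r)
I = 19/7 (I = 3 - (-1 + 3)/(4 + 3) = 3 - 2/7 = 19/7 ≈ 2.7143)
T(Z) = 6 + 6*Z
B = 468/7 (B = 3*(6 + 6*(19/7)) + 0 = 3*(6 + 114/7) + 0 = 3*(156/7) + 0 = 468/7 + 0 = 468/7 ≈ 66.857)
B² = (468/7)² = 219024/49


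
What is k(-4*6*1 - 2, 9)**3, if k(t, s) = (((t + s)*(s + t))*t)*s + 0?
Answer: -309272354390376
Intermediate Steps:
k(t, s) = s*t*(s + t)**2 (k(t, s) = (((s + t)*(s + t))*t)*s + 0 = ((s + t)**2*t)*s + 0 = (t*(s + t)**2)*s + 0 = s*t*(s + t)**2 + 0 = s*t*(s + t)**2)
k(-4*6*1 - 2, 9)**3 = (9*(-4*6*1 - 2)*(9 + (-4*6*1 - 2))**2)**3 = (9*(-24*1 - 2)*(9 + (-24*1 - 2))**2)**3 = (9*(-24 - 2)*(9 + (-24 - 2))**2)**3 = (9*(-26)*(9 - 26)**2)**3 = (9*(-26)*(-17)**2)**3 = (9*(-26)*289)**3 = (-67626)**3 = -309272354390376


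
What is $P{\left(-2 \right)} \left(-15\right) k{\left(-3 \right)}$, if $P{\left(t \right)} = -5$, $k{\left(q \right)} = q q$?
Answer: $675$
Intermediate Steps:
$k{\left(q \right)} = q^{2}$
$P{\left(-2 \right)} \left(-15\right) k{\left(-3 \right)} = \left(-5\right) \left(-15\right) \left(-3\right)^{2} = 75 \cdot 9 = 675$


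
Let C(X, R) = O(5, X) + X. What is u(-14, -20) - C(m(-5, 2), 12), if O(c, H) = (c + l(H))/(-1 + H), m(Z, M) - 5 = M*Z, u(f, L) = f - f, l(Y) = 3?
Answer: 19/3 ≈ 6.3333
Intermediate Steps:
u(f, L) = 0
m(Z, M) = 5 + M*Z
O(c, H) = (3 + c)/(-1 + H) (O(c, H) = (c + 3)/(-1 + H) = (3 + c)/(-1 + H))
C(X, R) = X + 8/(-1 + X) (C(X, R) = (3 + 5)/(-1 + X) + X = 8/(-1 + X) + X = X + 8/(-1 + X))
u(-14, -20) - C(m(-5, 2), 12) = 0 - (8 + (5 + 2*(-5))*(-1 + (5 + 2*(-5))))/(-1 + (5 + 2*(-5))) = 0 - (8 + (5 - 10)*(-1 + (5 - 10)))/(-1 + (5 - 10)) = 0 - (8 - 5*(-1 - 5))/(-1 - 5) = 0 - (8 - 5*(-6))/(-6) = 0 - (-1)*(8 + 30)/6 = 0 - (-1)*38/6 = 0 - 1*(-19/3) = 0 + 19/3 = 19/3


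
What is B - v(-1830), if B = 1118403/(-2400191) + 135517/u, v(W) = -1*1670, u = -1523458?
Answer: 6104476494716939/3656590180478 ≈ 1669.4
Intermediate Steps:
v(W) = -1670
B = -2029106681321/3656590180478 (B = 1118403/(-2400191) + 135517/(-1523458) = 1118403*(-1/2400191) + 135517*(-1/1523458) = -1118403/2400191 - 135517/1523458 = -2029106681321/3656590180478 ≈ -0.55492)
B - v(-1830) = -2029106681321/3656590180478 - 1*(-1670) = -2029106681321/3656590180478 + 1670 = 6104476494716939/3656590180478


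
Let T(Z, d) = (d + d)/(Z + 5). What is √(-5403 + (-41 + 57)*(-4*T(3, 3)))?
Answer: I*√5451 ≈ 73.831*I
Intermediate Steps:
T(Z, d) = 2*d/(5 + Z) (T(Z, d) = (2*d)/(5 + Z) = 2*d/(5 + Z))
√(-5403 + (-41 + 57)*(-4*T(3, 3))) = √(-5403 + (-41 + 57)*(-8*3/(5 + 3))) = √(-5403 + 16*(-8*3/8)) = √(-5403 + 16*(-4*¾)) = √(-5403 + 16*(-3)) = √(-5403 - 48) = √(-5451) = I*√5451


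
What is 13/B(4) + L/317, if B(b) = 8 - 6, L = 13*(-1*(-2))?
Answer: 4173/634 ≈ 6.5820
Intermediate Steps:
L = 26 (L = 13*2 = 26)
B(b) = 2
13/B(4) + L/317 = 13/2 + 26/317 = 4173/634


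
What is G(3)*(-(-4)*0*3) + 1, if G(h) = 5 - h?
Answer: 1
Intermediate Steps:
G(3)*(-(-4)*0*3) + 1 = (5 - 1*3)*(-(-4)*0*3) + 1 = (5 - 3)*(-4*0*3) + 1 = 2*(0*3) + 1 = 2*0 + 1 = 0 + 1 = 1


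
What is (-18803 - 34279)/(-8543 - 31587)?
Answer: 26541/20065 ≈ 1.3228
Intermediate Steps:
(-18803 - 34279)/(-8543 - 31587) = -53082/(-40130) = -53082*(-1/40130) = 26541/20065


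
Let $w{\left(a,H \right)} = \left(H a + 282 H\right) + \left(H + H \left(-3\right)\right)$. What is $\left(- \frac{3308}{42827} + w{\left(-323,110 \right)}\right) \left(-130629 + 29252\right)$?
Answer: $\frac{20536447599786}{42827} \approx 4.7952 \cdot 10^{8}$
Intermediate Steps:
$w{\left(a,H \right)} = 280 H + H a$ ($w{\left(a,H \right)} = \left(282 H + H a\right) + \left(H - 3 H\right) = \left(282 H + H a\right) - 2 H = 280 H + H a$)
$\left(- \frac{3308}{42827} + w{\left(-323,110 \right)}\right) \left(-130629 + 29252\right) = \left(- \frac{3308}{42827} + 110 \left(280 - 323\right)\right) \left(-130629 + 29252\right) = \left(\left(-3308\right) \frac{1}{42827} + 110 \left(-43\right)\right) \left(-101377\right) = \left(- \frac{3308}{42827} - 4730\right) \left(-101377\right) = \left(- \frac{202575018}{42827}\right) \left(-101377\right) = \frac{20536447599786}{42827}$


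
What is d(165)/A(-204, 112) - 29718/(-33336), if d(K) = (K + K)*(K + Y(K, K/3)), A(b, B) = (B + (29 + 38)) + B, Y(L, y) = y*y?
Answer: 650026947/179644 ≈ 3618.4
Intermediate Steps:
Y(L, y) = y**2
A(b, B) = 67 + 2*B (A(b, B) = (B + 67) + B = (67 + B) + B = 67 + 2*B)
d(K) = 2*K*(K + K**2/9) (d(K) = (K + K)*(K + (K/3)**2) = (2*K)*(K + (K*(1/3))**2) = (2*K)*(K + (K/3)**2) = (2*K)*(K + K**2/9) = 2*K*(K + K**2/9))
d(165)/A(-204, 112) - 29718/(-33336) = ((2/9)*165**2*(9 + 165))/(67 + 2*112) - 29718/(-33336) = ((2/9)*27225*174)/(67 + 224) - 29718*(-1/33336) = 1052700/291 + 1651/1852 = 1052700*(1/291) + 1651/1852 = 350900/97 + 1651/1852 = 650026947/179644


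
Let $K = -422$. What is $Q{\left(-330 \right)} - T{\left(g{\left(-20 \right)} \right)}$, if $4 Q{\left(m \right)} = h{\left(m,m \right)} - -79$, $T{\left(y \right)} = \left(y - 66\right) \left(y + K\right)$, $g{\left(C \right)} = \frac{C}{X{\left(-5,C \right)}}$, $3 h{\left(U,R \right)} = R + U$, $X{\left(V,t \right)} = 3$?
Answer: $- \frac{1122661}{36} \approx -31185.0$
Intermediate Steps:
$h{\left(U,R \right)} = \frac{R}{3} + \frac{U}{3}$ ($h{\left(U,R \right)} = \frac{R + U}{3} = \frac{R}{3} + \frac{U}{3}$)
$g{\left(C \right)} = \frac{C}{3}$
$T{\left(y \right)} = \left(-422 + y\right) \left(-66 + y\right)$ ($T{\left(y \right)} = \left(y - 66\right) \left(y - 422\right) = \left(-66 + y\right) \left(-422 + y\right) = \left(-422 + y\right) \left(-66 + y\right)$)
$Q{\left(m \right)} = \frac{79}{4} + \frac{m}{6}$ ($Q{\left(m \right)} = \frac{\left(\frac{m}{3} + \frac{m}{3}\right) - -79}{4} = \frac{\frac{2 m}{3} + 79}{4} = \frac{79 + \frac{2 m}{3}}{4} = \frac{79}{4} + \frac{m}{6}$)
$Q{\left(-330 \right)} - T{\left(g{\left(-20 \right)} \right)} = \left(\frac{79}{4} + \frac{1}{6} \left(-330\right)\right) - \left(27852 + \left(\frac{1}{3} \left(-20\right)\right)^{2} - 488 \cdot \frac{1}{3} \left(-20\right)\right) = \left(\frac{79}{4} - 55\right) - \left(27852 + \left(- \frac{20}{3}\right)^{2} - - \frac{9760}{3}\right) = - \frac{141}{4} - \left(27852 + \frac{400}{9} + \frac{9760}{3}\right) = - \frac{141}{4} - \frac{280348}{9} = - \frac{1122661}{36}$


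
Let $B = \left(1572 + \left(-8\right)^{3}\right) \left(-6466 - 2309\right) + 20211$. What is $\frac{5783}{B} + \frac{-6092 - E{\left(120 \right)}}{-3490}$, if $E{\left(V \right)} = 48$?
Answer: $\frac{5696693179}{3239169861} \approx 1.7587$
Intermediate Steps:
$B = -9281289$ ($B = \left(1572 - 512\right) \left(-8775\right) + 20211 = 1060 \left(-8775\right) + 20211 = -9301500 + 20211 = -9281289$)
$\frac{5783}{B} + \frac{-6092 - E{\left(120 \right)}}{-3490} = \frac{5783}{-9281289} + \frac{-6092 - 48}{-3490} = 5783 \left(- \frac{1}{9281289}\right) + \left(-6092 - 48\right) \left(- \frac{1}{3490}\right) = - \frac{5783}{9281289} - - \frac{614}{349} = - \frac{5783}{9281289} + \frac{614}{349} = \frac{5696693179}{3239169861}$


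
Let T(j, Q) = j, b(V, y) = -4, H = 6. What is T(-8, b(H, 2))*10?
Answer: -80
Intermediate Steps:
T(-8, b(H, 2))*10 = -8*10 = -80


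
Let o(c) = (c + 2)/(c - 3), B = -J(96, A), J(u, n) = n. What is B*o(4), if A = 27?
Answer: -162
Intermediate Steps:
B = -27 (B = -1*27 = -27)
o(c) = (2 + c)/(-3 + c)
B*o(4) = -27*(2 + 4)/(-3 + 4) = -27*6/1 = -27*6 = -162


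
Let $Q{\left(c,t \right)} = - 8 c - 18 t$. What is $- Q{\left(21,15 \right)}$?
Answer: $438$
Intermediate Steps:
$Q{\left(c,t \right)} = - 18 t - 8 c$
$- Q{\left(21,15 \right)} = - (\left(-18\right) 15 - 168) = - (-270 - 168) = \left(-1\right) \left(-438\right) = 438$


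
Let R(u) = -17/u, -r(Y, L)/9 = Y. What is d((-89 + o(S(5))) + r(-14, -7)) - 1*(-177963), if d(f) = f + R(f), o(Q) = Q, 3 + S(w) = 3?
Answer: 6585983/37 ≈ 1.7800e+5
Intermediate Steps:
r(Y, L) = -9*Y
S(w) = 0 (S(w) = -3 + 3 = 0)
d(f) = f - 17/f
d((-89 + o(S(5))) + r(-14, -7)) - 1*(-177963) = (((-89 + 0) - 9*(-14)) - 17/((-89 + 0) - 9*(-14))) - 1*(-177963) = ((-89 + 126) - 17/(-89 + 126)) + 177963 = (37 - 17/37) + 177963 = 1352/37 + 177963 = 6585983/37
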